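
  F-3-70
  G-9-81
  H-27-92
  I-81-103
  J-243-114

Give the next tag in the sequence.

Letter: F, G, H, I, J → K (letters move forward 1 place in the alphabet).
For the second component, ×3 each step: 3, 9, 27, 81, 243 → 729.
For the third component, +11 each step: 70, 81, 92, 103, 114 → 125.
Combining the parts gives K-729-125.

K-729-125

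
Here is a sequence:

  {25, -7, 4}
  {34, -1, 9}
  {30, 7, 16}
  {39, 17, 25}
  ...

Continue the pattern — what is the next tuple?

First coordinate: alternating steps +9, −4, +9, −4, …; 25, 34, 30, 39 → 35.
For the second coordinate, differences are 6, 8, 10, … (increasing by 2 each time): -7, -1, 7, 17 → 29.
Third coordinate goes 4, 9, 16, 25 → 36 (perfect squares: 2², 3², 4², …).
Putting it together: {35, 29, 36}.

{35, 29, 36}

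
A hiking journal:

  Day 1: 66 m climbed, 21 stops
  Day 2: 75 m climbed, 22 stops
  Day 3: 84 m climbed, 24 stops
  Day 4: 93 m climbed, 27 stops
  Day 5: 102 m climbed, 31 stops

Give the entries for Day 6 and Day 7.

111 m climbed, 36 stops; 120 m climbed, 42 stops

For the m climbed, +9 each step: 66, 75, 84, 93, 102 → 111 → 120.
Stops — differences are 1, 2, 3, … (increasing by 1 each time): 21, 22, 24, 27, 31 → 36 → 42.
So the next two lines are 111 m climbed, 36 stops and 120 m climbed, 42 stops.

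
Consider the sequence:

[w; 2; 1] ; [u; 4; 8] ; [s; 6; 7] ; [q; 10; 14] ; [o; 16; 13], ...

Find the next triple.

[m; 26; 20]

Letter — letters move back 2 places in the alphabet: w, u, s, q, o → m.
For the second slot, each term is the sum of the two before it: 2, 4, 6, 10, 16 → 26.
Third slot: 1, 8, 7, 14, 13 → 20 (alternating steps +7, −1, +7, −1, …).
So the next triple is [m; 26; 20].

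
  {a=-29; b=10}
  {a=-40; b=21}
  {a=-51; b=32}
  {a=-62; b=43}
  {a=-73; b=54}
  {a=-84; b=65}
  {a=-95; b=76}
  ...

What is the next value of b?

B: +11 each step, so 10, 21, 32, 43, 54, 65, 76 → 87.

87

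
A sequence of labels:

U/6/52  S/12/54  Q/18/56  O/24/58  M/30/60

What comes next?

Letter: U, S, Q, O, M → K (letters move back 2 places in the alphabet).
Second component goes 6, 12, 18, 24, 30 → 36 (+6 each step).
Third component: +2 each step, so 52, 54, 56, 58, 60 → 62.
Putting it together: K/36/62.

K/36/62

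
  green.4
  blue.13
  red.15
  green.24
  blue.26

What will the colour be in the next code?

red

Colour goes green, blue, red, green, blue → red (repeats green → blue → red).
For the second component, alternating steps +9, +2, +9, +2, …: 4, 13, 15, 24, 26 → 35.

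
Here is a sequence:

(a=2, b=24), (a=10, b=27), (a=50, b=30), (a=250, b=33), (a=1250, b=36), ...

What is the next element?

For the a, ×5 each step: 2, 10, 50, 250, 1250 → 6250.
B: +3 each step; 24, 27, 30, 33, 36 → 39.
So the next element is (a=6250, b=39).

(a=6250, b=39)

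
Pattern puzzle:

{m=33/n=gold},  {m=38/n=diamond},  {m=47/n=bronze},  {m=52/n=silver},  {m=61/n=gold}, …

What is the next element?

{m=66/n=diamond}

For the m, alternating steps +5, +9, +5, +9, …: 33, 38, 47, 52, 61 → 66.
For the n, repeats gold → diamond → bronze → silver: gold, diamond, bronze, silver, gold → diamond.
So the next element is {m=66/n=diamond}.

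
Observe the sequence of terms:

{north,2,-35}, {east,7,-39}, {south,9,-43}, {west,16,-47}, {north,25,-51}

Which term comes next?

Direction: north, east, south, west, north → east (repeats north → east → south → west).
Second value: each term is the sum of the two before it; 2, 7, 9, 16, 25 → 41.
Third value: −4 each step, so -35, -39, -43, -47, -51 → -55.
Combining the parts gives {east,41,-55}.

{east,41,-55}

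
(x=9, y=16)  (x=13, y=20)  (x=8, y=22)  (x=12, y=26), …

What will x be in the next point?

X: alternating steps +4, −5, +4, −5, …, so 9, 13, 8, 12 → 7.

7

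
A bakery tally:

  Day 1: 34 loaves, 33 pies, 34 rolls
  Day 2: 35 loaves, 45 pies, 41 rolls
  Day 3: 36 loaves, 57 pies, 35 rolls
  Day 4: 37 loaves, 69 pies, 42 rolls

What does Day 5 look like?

For the loaves, +1 each step: 34, 35, 36, 37 → 38.
Pies goes 33, 45, 57, 69 → 81 (+12 each step).
For the rolls, alternating steps +7, −6, +7, −6, …: 34, 41, 35, 42 → 36.
So the next row is 38 loaves, 81 pies, 36 rolls.

38 loaves, 81 pies, 36 rolls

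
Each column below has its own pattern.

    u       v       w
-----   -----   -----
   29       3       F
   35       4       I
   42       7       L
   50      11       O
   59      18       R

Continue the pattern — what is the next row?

69  29  U

Column u: 29, 35, 42, 50, 59 → 69 (differences are 6, 7, 8, … (increasing by 1 each time)).
Column v: each term is the sum of the two before it, so 3, 4, 7, 11, 18 → 29.
Column w: letters move forward 3 places in the alphabet, so F, I, L, O, R → U.
Combining the parts gives 69  29  U.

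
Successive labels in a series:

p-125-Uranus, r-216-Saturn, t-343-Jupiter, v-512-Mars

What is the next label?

x-729-Earth

Letter — letters move forward 2 places in the alphabet: p, r, t, v → x.
Second component: 125, 216, 343, 512 → 729 (perfect cubes: 5³, 6³, 7³, …).
Planet: runs backward through the planets Mercury→Neptune; Uranus, Saturn, Jupiter, Mars → Earth.
Putting it together: x-729-Earth.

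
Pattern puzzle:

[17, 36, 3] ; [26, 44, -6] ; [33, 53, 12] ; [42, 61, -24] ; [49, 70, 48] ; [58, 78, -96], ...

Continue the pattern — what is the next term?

First value goes 17, 26, 33, 42, 49, 58 → 65 (alternating steps +9, +7, +9, +7, …).
Second value: alternating steps +8, +9, +8, +9, …; 36, 44, 53, 61, 70, 78 → 87.
Third value: ×(-2) each step; 3, -6, 12, -24, 48, -96 → 192.
So the next term is [65, 87, 192].

[65, 87, 192]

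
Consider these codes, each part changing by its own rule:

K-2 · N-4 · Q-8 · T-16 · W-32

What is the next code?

Letter goes K, N, Q, T, W → Z (letters move forward 3 places in the alphabet).
Second component: ×2 each step, so 2, 4, 8, 16, 32 → 64.
Combining the parts gives Z-64.

Z-64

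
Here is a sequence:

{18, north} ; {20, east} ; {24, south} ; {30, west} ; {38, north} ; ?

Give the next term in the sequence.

First part — differences are 2, 4, 6, … (increasing by 2 each time): 18, 20, 24, 30, 38 → 48.
Direction: north, east, south, west, north → east (repeats north → east → south → west).
So the next term is {48, east}.

{48, east}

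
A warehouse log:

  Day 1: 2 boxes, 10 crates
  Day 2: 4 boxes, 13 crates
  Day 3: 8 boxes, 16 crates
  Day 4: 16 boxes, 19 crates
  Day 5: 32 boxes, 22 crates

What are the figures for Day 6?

64 boxes, 25 crates

Boxes — ×2 each step: 2, 4, 8, 16, 32 → 64.
For the crates, +3 each step: 10, 13, 16, 19, 22 → 25.
Combining the parts gives 64 boxes, 25 crates.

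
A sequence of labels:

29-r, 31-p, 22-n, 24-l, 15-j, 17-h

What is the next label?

First component: 29, 31, 22, 24, 15, 17 → 8 (alternating steps +2, −9, +2, −9, …).
For the letter, letters move back 2 places in the alphabet: r, p, n, l, j, h → f.
Putting it together: 8-f.

8-f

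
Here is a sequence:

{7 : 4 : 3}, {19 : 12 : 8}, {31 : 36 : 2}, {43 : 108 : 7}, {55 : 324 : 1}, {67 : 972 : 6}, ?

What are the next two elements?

{79 : 2916 : 0}, {91 : 8748 : 5}

First coordinate: +12 each step, so 7, 19, 31, 43, 55, 67 → 79 → 91.
Second coordinate — ×3 each step: 4, 12, 36, 108, 324, 972 → 2916 → 8748.
Third coordinate — alternating steps +5, −6, +5, −6, …: 3, 8, 2, 7, 1, 6 → 0 → 5.
Putting the parts together: {79 : 2916 : 0} and then {91 : 8748 : 5}.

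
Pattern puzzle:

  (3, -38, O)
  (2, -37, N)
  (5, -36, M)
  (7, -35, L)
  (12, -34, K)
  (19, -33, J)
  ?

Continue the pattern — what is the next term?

(31, -32, I)

First entry: each term is the sum of the two before it; 3, 2, 5, 7, 12, 19 → 31.
For the second entry, +1 each step: -38, -37, -36, -35, -34, -33 → -32.
Letter: O, N, M, L, K, J → I (letters move back 1 place in the alphabet).
So the next term is (31, -32, I).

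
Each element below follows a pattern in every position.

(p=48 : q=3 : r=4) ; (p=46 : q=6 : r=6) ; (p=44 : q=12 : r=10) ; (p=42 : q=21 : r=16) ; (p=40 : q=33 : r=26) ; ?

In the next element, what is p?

38

P goes 48, 46, 44, 42, 40 → 38 (−2 each step).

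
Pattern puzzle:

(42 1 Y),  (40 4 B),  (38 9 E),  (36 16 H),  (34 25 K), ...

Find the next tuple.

First slot: −2 each step; 42, 40, 38, 36, 34 → 32.
Second slot — differences are 3, 5, 7, … (increasing by 2 each time): 1, 4, 9, 16, 25 → 36.
Letter: letters move forward 3 places in the alphabet, wrapping Z→A; Y, B, E, H, K → N.
Putting it together: (32 36 N).

(32 36 N)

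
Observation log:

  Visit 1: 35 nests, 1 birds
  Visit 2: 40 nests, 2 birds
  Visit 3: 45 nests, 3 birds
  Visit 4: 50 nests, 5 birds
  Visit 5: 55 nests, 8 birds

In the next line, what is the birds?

Birds: each term is the sum of the two before it; 1, 2, 3, 5, 8 → 13.

13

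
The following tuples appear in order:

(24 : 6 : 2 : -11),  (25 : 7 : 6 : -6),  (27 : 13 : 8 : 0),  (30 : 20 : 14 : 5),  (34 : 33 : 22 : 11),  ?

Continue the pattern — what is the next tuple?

First coordinate: 24, 25, 27, 30, 34 → 39 (differences are 1, 2, 3, … (increasing by 1 each time)).
Second coordinate: each term is the sum of the two before it, so 6, 7, 13, 20, 33 → 53.
For the third coordinate, each term is the sum of the two before it: 2, 6, 8, 14, 22 → 36.
Fourth coordinate — alternating steps +5, +6, +5, +6, …: -11, -6, 0, 5, 11 → 16.
So the next tuple is (39 : 53 : 36 : 16).

(39 : 53 : 36 : 16)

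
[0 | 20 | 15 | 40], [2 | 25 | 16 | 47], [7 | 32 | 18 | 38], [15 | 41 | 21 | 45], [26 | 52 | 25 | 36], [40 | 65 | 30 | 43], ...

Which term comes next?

First entry: differences are 2, 5, 8, … (increasing by 3 each time); 0, 2, 7, 15, 26, 40 → 57.
Second entry — differences are 5, 7, 9, … (increasing by 2 each time): 20, 25, 32, 41, 52, 65 → 80.
Third entry goes 15, 16, 18, 21, 25, 30 → 36 (differences are 1, 2, 3, … (increasing by 1 each time)).
Fourth entry: alternating steps +7, −9, +7, −9, …; 40, 47, 38, 45, 36, 43 → 34.
Combining the parts gives [57 | 80 | 36 | 34].

[57 | 80 | 36 | 34]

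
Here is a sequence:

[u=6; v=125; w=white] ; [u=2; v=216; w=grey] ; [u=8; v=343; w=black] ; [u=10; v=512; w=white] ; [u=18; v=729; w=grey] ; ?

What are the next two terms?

[u=28; v=1000; w=black], [u=46; v=1331; w=white]

U goes 6, 2, 8, 10, 18 → 28 → 46 (each term is the sum of the two before it).
V: perfect cubes: 5³, 6³, 7³, …; 125, 216, 343, 512, 729 → 1000 → 1331.
W: repeats white → grey → black, so white, grey, black, white, grey → black → white.
Putting the parts together: [u=28; v=1000; w=black] and then [u=46; v=1331; w=white].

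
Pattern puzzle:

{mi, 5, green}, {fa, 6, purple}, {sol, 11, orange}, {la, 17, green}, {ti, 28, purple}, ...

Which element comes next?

Note: mi, fa, sol, la, ti → do (runs through the solfège scale do→ti).
Second component goes 5, 6, 11, 17, 28 → 45 (each term is the sum of the two before it).
Colour: green, purple, orange, green, purple → orange (repeats green → purple → orange).
So the next element is {do, 45, orange}.

{do, 45, orange}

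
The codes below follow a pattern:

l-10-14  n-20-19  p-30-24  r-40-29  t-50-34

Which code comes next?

v-60-39

Letter: letters move forward 2 places in the alphabet; l, n, p, r, t → v.
Second component: +10 each step; 10, 20, 30, 40, 50 → 60.
Third component goes 14, 19, 24, 29, 34 → 39 (+5 each step).
So the next code is v-60-39.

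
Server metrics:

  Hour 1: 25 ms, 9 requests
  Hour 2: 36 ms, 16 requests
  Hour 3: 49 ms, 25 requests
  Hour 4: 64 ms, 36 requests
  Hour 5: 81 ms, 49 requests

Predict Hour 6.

For the ms, perfect squares: 5², 6², 7², …: 25, 36, 49, 64, 81 → 100.
Requests: 9, 16, 25, 36, 49 → 64 (perfect squares: 3², 4², 5², …).
Putting it together: 100 ms, 64 requests.

100 ms, 64 requests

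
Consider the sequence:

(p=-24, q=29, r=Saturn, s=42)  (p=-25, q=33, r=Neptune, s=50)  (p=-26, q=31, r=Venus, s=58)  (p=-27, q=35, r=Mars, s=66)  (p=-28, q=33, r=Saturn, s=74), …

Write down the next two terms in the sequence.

(p=-29, q=37, r=Neptune, s=82), (p=-30, q=35, r=Venus, s=90)

P — −1 each step: -24, -25, -26, -27, -28 → -29 → -30.
Q: 29, 33, 31, 35, 33 → 37 → 35 (alternating steps +4, −2, +4, −2, …).
R: repeats Saturn → Neptune → Venus → Mars, so Saturn, Neptune, Venus, Mars, Saturn → Neptune → Venus.
S — +8 each step: 42, 50, 58, 66, 74 → 82 → 90.
Putting the parts together: (p=-29, q=37, r=Neptune, s=82) and then (p=-30, q=35, r=Venus, s=90).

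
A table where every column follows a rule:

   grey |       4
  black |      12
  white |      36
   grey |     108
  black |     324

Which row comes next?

white  972

Shade: repeats grey → black → white, so grey, black, white, grey, black → white.
Second component — ×3 each step: 4, 12, 36, 108, 324 → 972.
Putting it together: white  972.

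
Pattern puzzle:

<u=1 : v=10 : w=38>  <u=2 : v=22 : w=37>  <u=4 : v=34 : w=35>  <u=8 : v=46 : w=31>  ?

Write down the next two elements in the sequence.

<u=16 : v=58 : w=23>, <u=32 : v=70 : w=7>

U: 1, 2, 4, 8 → 16 → 32 (×2 each step).
V goes 10, 22, 34, 46 → 58 → 70 (+12 each step).
For the w, together with the u always sums to 39: 38, 37, 35, 31 → 23 → 7.
So the next two elements are <u=16 : v=58 : w=23> and <u=32 : v=70 : w=7>.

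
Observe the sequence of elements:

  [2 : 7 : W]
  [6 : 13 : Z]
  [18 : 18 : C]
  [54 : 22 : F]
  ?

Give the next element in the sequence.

[162 : 25 : I]

First coordinate: ×3 each step, so 2, 6, 18, 54 → 162.
For the second coordinate, differences are 6, 5, 4, … (decreasing by 1 each time): 7, 13, 18, 22 → 25.
For the letter, letters move forward 3 places in the alphabet, wrapping Z→A: W, Z, C, F → I.
Putting it together: [162 : 25 : I].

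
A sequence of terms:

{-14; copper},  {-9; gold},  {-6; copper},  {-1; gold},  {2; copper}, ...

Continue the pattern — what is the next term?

{7; gold}

First value: -14, -9, -6, -1, 2 → 7 (alternating steps +5, +3, +5, +3, …).
Metal: copper, gold, copper, gold, copper → gold (alternates copper ↔ gold).
Putting it together: {7; gold}.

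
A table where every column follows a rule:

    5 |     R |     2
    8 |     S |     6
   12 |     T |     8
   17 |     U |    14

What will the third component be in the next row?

22

First component: 5, 8, 12, 17 → 23 (differences are 3, 4, 5, … (increasing by 1 each time)).
For the letter, letters move forward 1 place in the alphabet: R, S, T, U → V.
Third component — each term is the sum of the two before it: 2, 6, 8, 14 → 22.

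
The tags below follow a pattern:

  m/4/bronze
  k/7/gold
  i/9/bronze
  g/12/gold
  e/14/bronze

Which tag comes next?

c/17/gold

Letter: letters move back 2 places in the alphabet, so m, k, i, g, e → c.
Second component: alternating steps +3, +2, +3, +2, …, so 4, 7, 9, 12, 14 → 17.
Rank: bronze, gold, bronze, gold, bronze → gold (alternates bronze ↔ gold).
So the next tag is c/17/gold.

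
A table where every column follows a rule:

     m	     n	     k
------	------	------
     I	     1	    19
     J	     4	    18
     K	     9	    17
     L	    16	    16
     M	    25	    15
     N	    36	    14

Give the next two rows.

For the column m, letters move forward 1 place in the alphabet: I, J, K, L, M, N → O → P.
For the column n, perfect squares: 1², 2², 3², …: 1, 4, 9, 16, 25, 36 → 49 → 64.
For the column k, −1 each step: 19, 18, 17, 16, 15, 14 → 13 → 12.
So the next two rows are O  49  13 and P  64  12.

O  49  13; P  64  12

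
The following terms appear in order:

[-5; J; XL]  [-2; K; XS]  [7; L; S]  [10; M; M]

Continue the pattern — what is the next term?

[19; N; L]

For the first coordinate, alternating steps +3, +9, +3, +9, …: -5, -2, 7, 10 → 19.
Letter goes J, K, L, M → N (letters move forward 1 place in the alphabet).
Size: XL, XS, S, M → L (runs through clothing sizes XS→XL).
So the next term is [19; N; L].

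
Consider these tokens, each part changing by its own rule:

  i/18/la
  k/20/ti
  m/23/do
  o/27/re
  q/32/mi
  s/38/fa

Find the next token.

Letter — letters move forward 2 places in the alphabet: i, k, m, o, q, s → u.
Second component: differences are 2, 3, 4, … (increasing by 1 each time), so 18, 20, 23, 27, 32, 38 → 45.
Note goes la, ti, do, re, mi, fa → sol (runs through the solfège scale do→ti).
Combining the parts gives u/45/sol.

u/45/sol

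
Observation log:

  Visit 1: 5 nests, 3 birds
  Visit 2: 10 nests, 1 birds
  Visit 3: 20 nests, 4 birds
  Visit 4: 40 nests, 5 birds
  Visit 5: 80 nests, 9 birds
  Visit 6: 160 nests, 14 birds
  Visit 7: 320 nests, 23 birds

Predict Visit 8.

Nests: 5, 10, 20, 40, 80, 160, 320 → 640 (×2 each step).
Birds: each term is the sum of the two before it, so 3, 1, 4, 5, 9, 14, 23 → 37.
So the next row is 640 nests, 37 birds.

640 nests, 37 birds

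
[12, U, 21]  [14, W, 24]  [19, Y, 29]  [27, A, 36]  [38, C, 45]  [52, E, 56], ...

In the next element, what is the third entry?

First entry: differences are 2, 5, 8, … (increasing by 3 each time); 12, 14, 19, 27, 38, 52 → 69.
For the letter, letters move forward 2 places in the alphabet, wrapping Z→A: U, W, Y, A, C, E → G.
Third entry — differences are 3, 5, 7, … (increasing by 2 each time): 21, 24, 29, 36, 45, 56 → 69.

69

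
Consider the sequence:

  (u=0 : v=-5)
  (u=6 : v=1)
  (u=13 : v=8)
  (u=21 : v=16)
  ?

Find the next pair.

U: 0, 6, 13, 21 → 30 (differences are 6, 7, 8, … (increasing by 1 each time)).
V: always 5 less than the u, so -5, 1, 8, 16 → 25.
Putting it together: (u=30 : v=25).

(u=30 : v=25)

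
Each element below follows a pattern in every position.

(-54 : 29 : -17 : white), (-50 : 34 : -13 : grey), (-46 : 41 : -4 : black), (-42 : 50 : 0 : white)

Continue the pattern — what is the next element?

First component: -54, -50, -46, -42 → -38 (+4 each step).
For the second component, differences are 5, 7, 9, … (increasing by 2 each time): 29, 34, 41, 50 → 61.
Third component: alternating steps +4, +9, +4, +9, …; -17, -13, -4, 0 → 9.
Shade: repeats white → grey → black; white, grey, black, white → grey.
Combining the parts gives (-38 : 61 : 9 : grey).

(-38 : 61 : 9 : grey)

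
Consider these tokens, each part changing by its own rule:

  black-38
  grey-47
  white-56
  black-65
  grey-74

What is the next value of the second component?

Shade — repeats black → grey → white: black, grey, white, black, grey → white.
Second component: +9 each step; 38, 47, 56, 65, 74 → 83.

83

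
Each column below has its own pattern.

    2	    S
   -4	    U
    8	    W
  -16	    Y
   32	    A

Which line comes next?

-64  C

First component goes 2, -4, 8, -16, 32 → -64 (×(-2) each step).
For the letter, letters move forward 2 places in the alphabet, wrapping Z→A: S, U, W, Y, A → C.
Combining the parts gives -64  C.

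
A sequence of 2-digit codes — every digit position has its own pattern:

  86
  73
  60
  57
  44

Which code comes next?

For the first digit, −1 each step, mod 10: 8, 7, 6, 5, 4 → 3.
Second digit: −3 each step, mod 10; 6, 3, 0, 7, 4 → 1.
Putting it together: 31.

31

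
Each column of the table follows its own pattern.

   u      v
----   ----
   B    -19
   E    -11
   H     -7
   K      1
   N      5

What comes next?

Q  13

Column u goes B, E, H, K, N → Q (letters move forward 3 places in the alphabet).
Column v — alternating steps +8, +4, +8, +4, …: -19, -11, -7, 1, 5 → 13.
Putting it together: Q  13.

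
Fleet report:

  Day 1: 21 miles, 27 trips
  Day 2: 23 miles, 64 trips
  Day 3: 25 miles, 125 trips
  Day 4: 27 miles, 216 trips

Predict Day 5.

Miles: 21, 23, 25, 27 → 29 (+2 each step).
For the trips, perfect cubes: 3³, 4³, 5³, …: 27, 64, 125, 216 → 343.
Putting it together: 29 miles, 343 trips.

29 miles, 343 trips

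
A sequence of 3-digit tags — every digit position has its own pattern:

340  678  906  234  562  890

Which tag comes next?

128

For the first digit, +3 each step, mod 10: 3, 6, 9, 2, 5, 8 → 1.
Second digit: +3 each step, mod 10, so 4, 7, 0, 3, 6, 9 → 2.
Third digit — −2 each step, mod 10: 0, 8, 6, 4, 2, 0 → 8.
So the next tag is 128.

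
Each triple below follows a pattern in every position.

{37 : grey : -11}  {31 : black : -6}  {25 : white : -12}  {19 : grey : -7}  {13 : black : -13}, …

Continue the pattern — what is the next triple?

First entry: −6 each step, so 37, 31, 25, 19, 13 → 7.
Shade — repeats grey → black → white: grey, black, white, grey, black → white.
Third entry — alternating steps +5, −6, +5, −6, …: -11, -6, -12, -7, -13 → -8.
Putting it together: {7 : white : -8}.

{7 : white : -8}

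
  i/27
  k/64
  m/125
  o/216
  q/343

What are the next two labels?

Letter — letters move forward 2 places in the alphabet: i, k, m, o, q → s → u.
Second component: perfect cubes: 3³, 4³, 5³, …, so 27, 64, 125, 216, 343 → 512 → 729.
Putting the parts together: s/512 and then u/729.

s/512, u/729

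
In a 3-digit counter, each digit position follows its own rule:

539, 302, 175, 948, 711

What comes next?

584

First digit — −2 each step, mod 10: 5, 3, 1, 9, 7 → 5.
For the second digit, −3 each step, mod 10: 3, 0, 7, 4, 1 → 8.
Third digit: +3 each step, mod 10, so 9, 2, 5, 8, 1 → 4.
Putting it together: 584.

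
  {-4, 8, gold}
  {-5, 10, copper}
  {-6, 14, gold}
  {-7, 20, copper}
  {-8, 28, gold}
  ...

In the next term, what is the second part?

38

For the first part, −1 each step: -4, -5, -6, -7, -8 → -9.
Second part goes 8, 10, 14, 20, 28 → 38 (differences are 2, 4, 6, … (increasing by 2 each time)).
Metal — alternates gold ↔ copper: gold, copper, gold, copper, gold → copper.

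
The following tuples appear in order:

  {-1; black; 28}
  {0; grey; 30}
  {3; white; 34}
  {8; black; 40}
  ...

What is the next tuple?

First entry: differences are 1, 3, 5, … (increasing by 2 each time); -1, 0, 3, 8 → 15.
Shade — repeats black → grey → white: black, grey, white, black → grey.
Third entry goes 28, 30, 34, 40 → 48 (differences are 2, 4, 6, … (increasing by 2 each time)).
Putting it together: {15; grey; 48}.

{15; grey; 48}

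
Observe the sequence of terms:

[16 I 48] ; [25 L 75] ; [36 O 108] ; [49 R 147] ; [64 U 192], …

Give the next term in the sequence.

[81 X 243]

First coordinate goes 16, 25, 36, 49, 64 → 81 (perfect squares: 4², 5², 6², …).
Letter goes I, L, O, R, U → X (letters move forward 3 places in the alphabet).
For the third coordinate, always 3 × the first coordinate: 48, 75, 108, 147, 192 → 243.
So the next term is [81 X 243].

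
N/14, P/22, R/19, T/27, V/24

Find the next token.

X/32

Letter: letters move forward 2 places in the alphabet, so N, P, R, T, V → X.
Second component — alternating steps +8, −3, +8, −3, …: 14, 22, 19, 27, 24 → 32.
So the next token is X/32.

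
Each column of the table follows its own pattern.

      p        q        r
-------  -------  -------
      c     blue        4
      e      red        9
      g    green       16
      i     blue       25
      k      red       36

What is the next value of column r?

Column p — letters move forward 2 places in the alphabet: c, e, g, i, k → m.
Column q: repeats blue → red → green; blue, red, green, blue, red → green.
Column r goes 4, 9, 16, 25, 36 → 49 (perfect squares: 2², 3², 4², …).

49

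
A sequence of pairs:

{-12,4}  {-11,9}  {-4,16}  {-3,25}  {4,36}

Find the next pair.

First coordinate goes -12, -11, -4, -3, 4 → 5 (alternating steps +1, +7, +1, +7, …).
Second coordinate: perfect squares: 2², 3², 4², …, so 4, 9, 16, 25, 36 → 49.
Combining the parts gives {5,49}.

{5,49}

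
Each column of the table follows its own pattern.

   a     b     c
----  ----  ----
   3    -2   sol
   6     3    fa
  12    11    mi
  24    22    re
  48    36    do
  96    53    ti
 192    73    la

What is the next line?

Column a: ×2 each step; 3, 6, 12, 24, 48, 96, 192 → 384.
Column b — differences are 5, 8, 11, … (increasing by 3 each time): -2, 3, 11, 22, 36, 53, 73 → 96.
Column c: runs backward through the solfège scale do→ti, so sol, fa, mi, re, do, ti, la → sol.
Putting it together: 384  96  sol.

384  96  sol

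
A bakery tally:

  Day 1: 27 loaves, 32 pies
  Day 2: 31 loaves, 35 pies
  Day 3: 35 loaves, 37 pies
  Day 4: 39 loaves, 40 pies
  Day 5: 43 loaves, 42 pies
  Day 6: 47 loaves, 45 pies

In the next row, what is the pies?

Pies — alternating steps +3, +2, +3, +2, …: 32, 35, 37, 40, 42, 45 → 47.

47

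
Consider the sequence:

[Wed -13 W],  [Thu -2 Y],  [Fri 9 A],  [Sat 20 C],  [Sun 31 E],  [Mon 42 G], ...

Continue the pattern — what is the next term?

Day: runs through the weekdays Mon→Sun, so Wed, Thu, Fri, Sat, Sun, Mon → Tue.
For the second component, +11 each step: -13, -2, 9, 20, 31, 42 → 53.
Letter: letters move forward 2 places in the alphabet, wrapping Z→A; W, Y, A, C, E, G → I.
Putting it together: [Tue 53 I].

[Tue 53 I]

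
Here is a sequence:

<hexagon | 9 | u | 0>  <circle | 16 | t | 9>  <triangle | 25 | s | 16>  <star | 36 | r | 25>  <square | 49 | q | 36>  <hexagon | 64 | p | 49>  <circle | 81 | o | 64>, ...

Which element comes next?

For the shape, repeats hexagon → circle → triangle → star → square: hexagon, circle, triangle, star, square, hexagon, circle → triangle.
For the second part, perfect squares: 3², 4², 5², …: 9, 16, 25, 36, 49, 64, 81 → 100.
Letter: letters move back 1 place in the alphabet; u, t, s, r, q, p, o → n.
Fourth part: always the previous value of the second part, so 0, 9, 16, 25, 36, 49, 64 → 81.
So the next element is <triangle | 100 | n | 81>.

<triangle | 100 | n | 81>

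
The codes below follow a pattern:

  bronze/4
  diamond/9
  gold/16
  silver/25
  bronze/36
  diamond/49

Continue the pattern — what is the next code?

gold/64

Rank — repeats bronze → diamond → gold → silver: bronze, diamond, gold, silver, bronze, diamond → gold.
Second component — perfect squares: 2², 3², 4², …: 4, 9, 16, 25, 36, 49 → 64.
So the next code is gold/64.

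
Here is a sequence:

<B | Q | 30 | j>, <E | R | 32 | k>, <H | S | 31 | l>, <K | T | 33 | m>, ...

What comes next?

First letter — letters move forward 3 places in the alphabet: B, E, H, K → N.
Second letter: letters move forward 1 place in the alphabet; Q, R, S, T → U.
Third value: alternating steps +2, −1, +2, −1, …, so 30, 32, 31, 33 → 32.
For the third letter, letters move forward 1 place in the alphabet: j, k, l, m → n.
Combining the parts gives <N | U | 32 | n>.

<N | U | 32 | n>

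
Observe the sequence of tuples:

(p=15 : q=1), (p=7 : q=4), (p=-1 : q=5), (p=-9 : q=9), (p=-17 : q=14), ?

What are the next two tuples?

P — −8 each step: 15, 7, -1, -9, -17 → -25 → -33.
Q: each term is the sum of the two before it, so 1, 4, 5, 9, 14 → 23 → 37.
Putting the parts together: (p=-25 : q=23) and then (p=-33 : q=37).

(p=-25 : q=23), (p=-33 : q=37)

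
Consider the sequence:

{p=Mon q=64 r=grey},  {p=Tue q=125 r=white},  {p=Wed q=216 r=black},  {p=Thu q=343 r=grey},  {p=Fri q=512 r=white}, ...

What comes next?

{p=Sat q=729 r=black}

P: runs through the weekdays Mon→Sun, so Mon, Tue, Wed, Thu, Fri → Sat.
For the q, perfect cubes: 4³, 5³, 6³, …: 64, 125, 216, 343, 512 → 729.
R — repeats grey → white → black: grey, white, black, grey, white → black.
Combining the parts gives {p=Sat q=729 r=black}.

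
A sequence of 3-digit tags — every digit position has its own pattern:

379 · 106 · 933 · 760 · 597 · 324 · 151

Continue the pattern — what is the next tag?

First digit: −2 each step, mod 10; 3, 1, 9, 7, 5, 3, 1 → 9.
For the second digit, +3 each step, mod 10: 7, 0, 3, 6, 9, 2, 5 → 8.
Third digit goes 9, 6, 3, 0, 7, 4, 1 → 8 (−3 each step, mod 10).
Putting it together: 988.

988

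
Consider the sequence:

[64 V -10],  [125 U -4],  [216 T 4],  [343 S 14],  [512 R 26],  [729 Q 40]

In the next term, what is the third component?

First component: 64, 125, 216, 343, 512, 729 → 1000 (perfect cubes: 4³, 5³, 6³, …).
Letter: V, U, T, S, R, Q → P (letters move back 1 place in the alphabet).
Third component: -10, -4, 4, 14, 26, 40 → 56 (differences are 6, 8, 10, … (increasing by 2 each time)).

56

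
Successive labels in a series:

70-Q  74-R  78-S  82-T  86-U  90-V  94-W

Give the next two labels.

98-X, 102-Y

For the first component, +4 each step: 70, 74, 78, 82, 86, 90, 94 → 98 → 102.
Letter goes Q, R, S, T, U, V, W → X → Y (letters move forward 1 place in the alphabet).
So the next two labels are 98-X and 102-Y.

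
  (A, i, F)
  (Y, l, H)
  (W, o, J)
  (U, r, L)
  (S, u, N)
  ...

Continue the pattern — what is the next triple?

First letter: A, Y, W, U, S → Q (letters move back 2 places in the alphabet, wrapping A→Z).
Second letter: letters move forward 3 places in the alphabet; i, l, o, r, u → x.
Third letter — letters move forward 2 places in the alphabet: F, H, J, L, N → P.
Combining the parts gives (Q, x, P).

(Q, x, P)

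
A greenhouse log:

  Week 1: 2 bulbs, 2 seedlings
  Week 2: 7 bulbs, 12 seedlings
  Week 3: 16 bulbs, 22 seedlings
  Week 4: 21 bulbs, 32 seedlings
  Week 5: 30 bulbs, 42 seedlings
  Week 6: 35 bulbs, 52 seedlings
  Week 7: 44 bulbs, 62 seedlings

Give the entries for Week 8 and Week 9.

Bulbs: alternating steps +5, +9, +5, +9, …; 2, 7, 16, 21, 30, 35, 44 → 49 → 58.
Seedlings goes 2, 12, 22, 32, 42, 52, 62 → 72 → 82 (+10 each step).
Putting the parts together: 49 bulbs, 72 seedlings and then 58 bulbs, 82 seedlings.

49 bulbs, 72 seedlings; 58 bulbs, 82 seedlings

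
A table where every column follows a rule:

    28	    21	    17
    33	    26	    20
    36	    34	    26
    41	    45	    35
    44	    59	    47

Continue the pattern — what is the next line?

First component: 28, 33, 36, 41, 44 → 49 (alternating steps +5, +3, +5, +3, …).
Second component: 21, 26, 34, 45, 59 → 76 (differences are 5, 8, 11, … (increasing by 3 each time)).
For the third component, differences are 3, 6, 9, … (increasing by 3 each time): 17, 20, 26, 35, 47 → 62.
Combining the parts gives 49  76  62.

49  76  62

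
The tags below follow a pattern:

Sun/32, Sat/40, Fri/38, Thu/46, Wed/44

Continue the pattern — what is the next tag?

Day: runs backward through the weekdays Mon→Sun; Sun, Sat, Fri, Thu, Wed → Tue.
For the second component, alternating steps +8, −2, +8, −2, …: 32, 40, 38, 46, 44 → 52.
Putting it together: Tue/52.

Tue/52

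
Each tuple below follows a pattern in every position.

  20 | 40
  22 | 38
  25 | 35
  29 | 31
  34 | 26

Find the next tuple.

40 | 20

First slot goes 20, 22, 25, 29, 34 → 40 (differences are 2, 3, 4, … (increasing by 1 each time)).
Second slot — together with the first slot always sums to 60: 40, 38, 35, 31, 26 → 20.
Combining the parts gives 40 | 20.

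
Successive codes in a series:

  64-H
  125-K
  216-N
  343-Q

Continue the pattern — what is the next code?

First component: 64, 125, 216, 343 → 512 (perfect cubes: 4³, 5³, 6³, …).
Letter: letters move forward 3 places in the alphabet, so H, K, N, Q → T.
So the next code is 512-T.

512-T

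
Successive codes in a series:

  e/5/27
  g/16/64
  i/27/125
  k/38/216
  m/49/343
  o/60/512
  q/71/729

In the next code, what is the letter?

s

For the letter, letters move forward 2 places in the alphabet: e, g, i, k, m, o, q → s.
Second component — +11 each step: 5, 16, 27, 38, 49, 60, 71 → 82.
Third component — perfect cubes: 3³, 4³, 5³, …: 27, 64, 125, 216, 343, 512, 729 → 1000.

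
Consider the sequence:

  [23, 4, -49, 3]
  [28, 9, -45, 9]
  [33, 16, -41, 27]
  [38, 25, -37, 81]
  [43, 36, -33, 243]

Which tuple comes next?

[48, 49, -29, 729]

First value: +5 each step; 23, 28, 33, 38, 43 → 48.
Second value — perfect squares: 2², 3², 4², …: 4, 9, 16, 25, 36 → 49.
Third value: +4 each step, so -49, -45, -41, -37, -33 → -29.
Fourth value: ×3 each step; 3, 9, 27, 81, 243 → 729.
Combining the parts gives [48, 49, -29, 729].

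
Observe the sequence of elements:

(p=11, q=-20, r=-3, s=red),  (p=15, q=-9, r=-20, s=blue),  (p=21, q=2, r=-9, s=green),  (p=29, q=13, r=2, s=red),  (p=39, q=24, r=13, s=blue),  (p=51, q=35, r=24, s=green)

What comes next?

(p=65, q=46, r=35, s=red)

P — differences are 4, 6, 8, … (increasing by 2 each time): 11, 15, 21, 29, 39, 51 → 65.
Q: -20, -9, 2, 13, 24, 35 → 46 (+11 each step).
For the r, always the previous value of the q: -3, -20, -9, 2, 13, 24 → 35.
For the s, repeats red → blue → green: red, blue, green, red, blue, green → red.
Combining the parts gives (p=65, q=46, r=35, s=red).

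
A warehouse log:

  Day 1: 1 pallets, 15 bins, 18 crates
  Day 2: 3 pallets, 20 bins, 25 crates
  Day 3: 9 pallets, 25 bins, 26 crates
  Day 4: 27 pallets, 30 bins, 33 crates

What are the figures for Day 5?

81 pallets, 35 bins, 34 crates

Pallets: 1, 3, 9, 27 → 81 (×3 each step).
Bins goes 15, 20, 25, 30 → 35 (+5 each step).
Crates: alternating steps +7, +1, +7, +1, …; 18, 25, 26, 33 → 34.
Combining the parts gives 81 pallets, 35 bins, 34 crates.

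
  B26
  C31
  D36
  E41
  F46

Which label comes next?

Letter — letters move forward 1 place in the alphabet: B, C, D, E, F → G.
Second component — +5 each step: 26, 31, 36, 41, 46 → 51.
So the next label is G51.

G51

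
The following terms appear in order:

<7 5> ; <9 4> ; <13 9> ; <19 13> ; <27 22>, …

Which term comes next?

<37 35>

First coordinate — differences are 2, 4, 6, … (increasing by 2 each time): 7, 9, 13, 19, 27 → 37.
Second coordinate: each term is the sum of the two before it; 5, 4, 9, 13, 22 → 35.
Combining the parts gives <37 35>.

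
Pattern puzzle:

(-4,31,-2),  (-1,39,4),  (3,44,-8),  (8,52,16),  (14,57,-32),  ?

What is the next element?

(21,65,64)

First entry — differences are 3, 4, 5, … (increasing by 1 each time): -4, -1, 3, 8, 14 → 21.
Second entry — alternating steps +8, +5, +8, +5, …: 31, 39, 44, 52, 57 → 65.
Third entry: -2, 4, -8, 16, -32 → 64 (×(-2) each step).
Putting it together: (21,65,64).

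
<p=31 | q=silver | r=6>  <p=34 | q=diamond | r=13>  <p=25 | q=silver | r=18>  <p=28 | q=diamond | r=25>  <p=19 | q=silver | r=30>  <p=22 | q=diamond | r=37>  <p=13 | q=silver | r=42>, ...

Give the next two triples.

<p=16 | q=diamond | r=49>, <p=7 | q=silver | r=54>

For the p, alternating steps +3, −9, +3, −9, …: 31, 34, 25, 28, 19, 22, 13 → 16 → 7.
Q — alternates silver ↔ diamond: silver, diamond, silver, diamond, silver, diamond, silver → diamond → silver.
R: 6, 13, 18, 25, 30, 37, 42 → 49 → 54 (alternating steps +7, +5, +7, +5, …).
Putting the parts together: <p=16 | q=diamond | r=49> and then <p=7 | q=silver | r=54>.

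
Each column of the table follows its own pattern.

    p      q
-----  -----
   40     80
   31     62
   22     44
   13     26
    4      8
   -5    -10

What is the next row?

-14  -28

For the column p, −9 each step: 40, 31, 22, 13, 4, -5 → -14.
Column q: always 2 × the column p, so 80, 62, 44, 26, 8, -10 → -28.
Combining the parts gives -14  -28.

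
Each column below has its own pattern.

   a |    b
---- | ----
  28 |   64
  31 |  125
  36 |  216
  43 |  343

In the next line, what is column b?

512

Column a goes 28, 31, 36, 43 → 52 (differences are 3, 5, 7, … (increasing by 2 each time)).
Column b: perfect cubes: 4³, 5³, 6³, …; 64, 125, 216, 343 → 512.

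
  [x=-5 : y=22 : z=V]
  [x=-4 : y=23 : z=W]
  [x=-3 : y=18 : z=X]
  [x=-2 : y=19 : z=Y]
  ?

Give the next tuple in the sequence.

[x=-1 : y=14 : z=Z]

For the x, +1 each step: -5, -4, -3, -2 → -1.
Y: alternating steps +1, −5, +1, −5, …; 22, 23, 18, 19 → 14.
Z — letters move forward 1 place in the alphabet: V, W, X, Y → Z.
So the next tuple is [x=-1 : y=14 : z=Z].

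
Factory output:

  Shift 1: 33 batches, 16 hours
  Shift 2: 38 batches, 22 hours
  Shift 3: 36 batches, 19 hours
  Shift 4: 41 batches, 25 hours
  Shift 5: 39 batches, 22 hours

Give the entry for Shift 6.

44 batches, 28 hours

Batches: alternating steps +5, −2, +5, −2, …, so 33, 38, 36, 41, 39 → 44.
Hours: alternating steps +6, −3, +6, −3, …, so 16, 22, 19, 25, 22 → 28.
Combining the parts gives 44 batches, 28 hours.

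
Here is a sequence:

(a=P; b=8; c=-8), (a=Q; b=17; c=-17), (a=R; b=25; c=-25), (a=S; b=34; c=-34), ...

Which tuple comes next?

A goes P, Q, R, S → T (letters move forward 1 place in the alphabet).
B: alternating steps +9, +8, +9, +8, …; 8, 17, 25, 34 → 42.
C: always the negative of the b, so -8, -17, -25, -34 → -42.
Combining the parts gives (a=T; b=42; c=-42).

(a=T; b=42; c=-42)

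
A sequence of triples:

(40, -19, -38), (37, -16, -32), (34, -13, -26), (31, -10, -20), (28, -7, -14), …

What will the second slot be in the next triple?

Second slot: +3 each step; -19, -16, -13, -10, -7 → -4.

-4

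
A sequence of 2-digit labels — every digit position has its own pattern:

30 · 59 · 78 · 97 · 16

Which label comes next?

First digit: 3, 5, 7, 9, 1 → 3 (+2 each step, mod 10).
Second digit: −1 each step, mod 10; 0, 9, 8, 7, 6 → 5.
So the next label is 35.

35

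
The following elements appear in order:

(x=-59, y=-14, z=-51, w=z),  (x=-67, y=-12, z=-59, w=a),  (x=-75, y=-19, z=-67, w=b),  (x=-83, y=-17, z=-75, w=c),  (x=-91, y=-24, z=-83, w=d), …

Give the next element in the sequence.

X: −8 each step, so -59, -67, -75, -83, -91 → -99.
Y goes -14, -12, -19, -17, -24 → -22 (alternating steps +2, −7, +2, −7, …).
Z — always 8 more than the x: -51, -59, -67, -75, -83 → -91.
W: z, a, b, c, d → e (letters move forward 1 place in the alphabet, wrapping Z→A).
Putting it together: (x=-99, y=-22, z=-91, w=e).

(x=-99, y=-22, z=-91, w=e)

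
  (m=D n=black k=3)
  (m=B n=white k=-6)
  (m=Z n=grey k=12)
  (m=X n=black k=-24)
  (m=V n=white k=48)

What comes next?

M — letters move back 2 places in the alphabet, wrapping A→Z: D, B, Z, X, V → T.
N — repeats black → white → grey: black, white, grey, black, white → grey.
K goes 3, -6, 12, -24, 48 → -96 (×(-2) each step).
Combining the parts gives (m=T n=grey k=-96).

(m=T n=grey k=-96)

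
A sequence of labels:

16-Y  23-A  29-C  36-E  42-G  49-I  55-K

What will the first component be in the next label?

First component: alternating steps +7, +6, +7, +6, …, so 16, 23, 29, 36, 42, 49, 55 → 62.

62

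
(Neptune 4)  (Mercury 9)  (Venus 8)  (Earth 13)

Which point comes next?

(Mars 12)

Planet — runs through the planets Mercury→Neptune: Neptune, Mercury, Venus, Earth → Mars.
Second coordinate goes 4, 9, 8, 13 → 12 (alternating steps +5, −1, +5, −1, …).
Combining the parts gives (Mars 12).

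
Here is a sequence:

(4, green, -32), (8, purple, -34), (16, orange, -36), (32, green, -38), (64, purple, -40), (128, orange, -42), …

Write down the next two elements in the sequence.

First slot: ×2 each step, so 4, 8, 16, 32, 64, 128 → 256 → 512.
Colour — repeats green → purple → orange: green, purple, orange, green, purple, orange → green → purple.
Third slot: -32, -34, -36, -38, -40, -42 → -44 → -46 (−2 each step).
Putting the parts together: (256, green, -44) and then (512, purple, -46).

(256, green, -44), (512, purple, -46)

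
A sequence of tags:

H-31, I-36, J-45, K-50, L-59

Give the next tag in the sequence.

Letter: letters move forward 1 place in the alphabet, so H, I, J, K, L → M.
Second component — alternating steps +5, +9, +5, +9, …: 31, 36, 45, 50, 59 → 64.
So the next tag is M-64.

M-64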